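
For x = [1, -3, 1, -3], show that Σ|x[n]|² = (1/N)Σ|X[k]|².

Time domain:
Σ|x[n]|² = |1|² + |-3|² + |1|² + |-3|² = 20.0000

Frequency domain:
(1/4)Σ|X[k]|² = (1/4)(|-4|² + |0|² + |8|² + |0|²) = (1/4)·80.0000 = 20.0000

Both sides agree, confirming Parseval's theorem.

Σ|x[n]|² = (1/N)Σ|X[k]|² = 20.0000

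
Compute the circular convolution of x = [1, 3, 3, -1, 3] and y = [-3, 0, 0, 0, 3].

(x ⊛ y)[n] = Σ(m=0 to 4) x[m] · y[(n-m) mod 5]

Computing each output sample:
(x ⊛ y)[0] = 6
(x ⊛ y)[1] = 0
(x ⊛ y)[2] = -12
(x ⊛ y)[3] = 12
(x ⊛ y)[4] = -6

x ⊛ y = [6, 0, -12, 12, -6]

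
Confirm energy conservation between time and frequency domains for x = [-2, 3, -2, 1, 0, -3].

Time domain:
Σ|x[n]|² = |-2|² + |3|² + |-2|² + |1|² + |0|² + |-3|² = 27.0000

Frequency domain:
(1/6)Σ|X[k]|² = (1/6)(|-3|² + |-2.0000-3.4641i|² + |-6.9282i|² + |-5|² + |6.9282i|² + |-2.0000+3.4641i|²) = (1/6)·162.0000 = 27.0000

Both sides agree, confirming Parseval's theorem.

Σ|x[n]|² = (1/N)Σ|X[k]|² = 27.0000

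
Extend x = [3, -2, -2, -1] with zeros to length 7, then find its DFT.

Original 4-point DFT: [-2, 5+1i, 4, 5-1i]
Zero-padded 7-point DFT provides frequency interpolation.

DFT_7([x, 0, ...]) = [-2, 3.0990+3.9474i, 4.6235+0.3003i, 3.7775+0.2790i, 3.7775-0.2790i, 4.6235-0.3003i, 3.0990-3.9474i]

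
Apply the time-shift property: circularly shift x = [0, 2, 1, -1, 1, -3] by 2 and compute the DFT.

Time shift by 2: X_shifted[k] = ω_6^(2k) · X[k]
Shifted x = [1, -3, 0, 2, 1, -1]

DFT(x[n-2]) = [0, -3.5000+2.5981i, 4.5000+0.8660i, 4, 4.5000-0.8660i, -3.5000-2.5981i]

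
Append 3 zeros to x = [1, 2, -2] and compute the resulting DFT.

Original 3-point DFT: [1, 1.0000-3.4641i, 1.0000+3.4641i]
Zero-padded 6-point DFT provides frequency interpolation.

DFT_6([x, 0, ...]) = [1, 3, 1.0000-3.4641i, -3, 1.0000+3.4641i, 3]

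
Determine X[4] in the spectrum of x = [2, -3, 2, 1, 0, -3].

X[4] = Σ(n=0 to 5) x[n] · ω_6^(4n) where ω_6 = e^(-2πi/6)
= (2)·ω_6^0 + (-3)·ω_6^4 + (2)·ω_6^8 + (1)·ω_6^12 + (0)·ω_6^16 + (-3)·ω_6^20

X[4] = 5.0000-1.7321i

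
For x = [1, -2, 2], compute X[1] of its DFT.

X[1] = Σ(n=0 to 2) x[n] · ω_3^(1n) where ω_3 = e^(-2πi/3)
= (1)·ω_3^0 + (-2)·ω_3^1 + (2)·ω_3^2

X[1] = 1.0000+3.4641i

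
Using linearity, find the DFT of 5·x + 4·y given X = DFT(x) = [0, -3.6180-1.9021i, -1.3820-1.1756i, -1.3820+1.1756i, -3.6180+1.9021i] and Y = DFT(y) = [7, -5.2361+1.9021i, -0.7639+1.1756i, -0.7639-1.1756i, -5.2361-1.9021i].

By linearity: DFT(5x + 4y) = 5·DFT(x) + 4·DFT(y)
= 5·[0, -3.6180-1.9021i, -1.3820-1.1756i, -1.3820+1.1756i, -3.6180+1.9021i] + 4·[7, -5.2361+1.9021i, -0.7639+1.1756i, -0.7639-1.1756i, -5.2361-1.9021i]

Computing element-wise:
Z[0] = 5·(0) + 4·(7) = 28
Z[1] = 5·(-3.6180-1.9021i) + 4·(-5.2361+1.9021i) = -39.0344-1.9021i
Z[2] = 5·(-1.3820-1.1756i) + 4·(-0.7639+1.1756i) = -9.9656-1.1756i
Z[3] = 5·(-1.3820+1.1756i) + 4·(-0.7639-1.1756i) = -9.9656+1.1756i
Z[4] = 5·(-3.6180+1.9021i) + 4·(-5.2361-1.9021i) = -39.0344+1.9021i

DFT(5x + 4y) = 5·X + 4·Y = [28, -39.0344-1.9021i, -9.9656-1.1756i, -9.9656+1.1756i, -39.0344+1.9021i]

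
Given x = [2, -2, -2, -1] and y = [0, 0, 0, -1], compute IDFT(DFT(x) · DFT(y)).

(x ⊛ y)[n] = Σ(m=0 to 3) x[m] · y[(n-m) mod 4]

Computing each output sample:
(x ⊛ y)[0] = 2
(x ⊛ y)[1] = 2
(x ⊛ y)[2] = 1
(x ⊛ y)[3] = -2

x ⊛ y = [2, 2, 1, -2]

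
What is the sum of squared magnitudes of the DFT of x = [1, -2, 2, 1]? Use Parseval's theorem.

Parseval: Σ|x[n]|² = (1/N)Σ|X[k]|², so Σ|X[k]|² = N·Σ|x[n]|² = 4·10.0000

Σ|X[k]|² = N·Σ|x[n]|² = 4·10.0000 = 40.0000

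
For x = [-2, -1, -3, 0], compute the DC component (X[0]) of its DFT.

X[0] = Σ(n=0 to 3) x[n] · ω_4^0 = Σ x[n]
= (-2) + (-1) + (-3) + (0)

X[0] = -6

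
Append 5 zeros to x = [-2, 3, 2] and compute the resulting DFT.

Original 3-point DFT: [3, -4.5000-0.8660i, -4.5000+0.8660i]
Zero-padded 8-point DFT provides frequency interpolation.

DFT_8([x, 0, ...]) = [3, 0.1213-4.1213i, -4-3i, -4.1213-0.1213i, -3, -4.1213+0.1213i, -4+3i, 0.1213+4.1213i]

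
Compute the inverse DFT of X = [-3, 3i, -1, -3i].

x[n] = (1/4) Σ(k=0 to 3) X[k] · e^(2πikn/4)

Computing each x[n]:
x[0] = -1
x[1] = -2
x[2] = -1
x[3] = 1

x = [-1, -2, -1, 1]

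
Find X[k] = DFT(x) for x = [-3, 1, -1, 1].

X[k] = Σ(n=0 to 3) x[n] · ω_4^(nk)
where ω_4 = e^(-2πi/4)

Computing each X[k]:
X[0] = -2
X[1] = -2
X[2] = -6
X[3] = -2

X = [-2, -2, -6, -2]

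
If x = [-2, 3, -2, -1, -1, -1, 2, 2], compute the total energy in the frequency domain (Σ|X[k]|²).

Parseval: Σ|x[n]|² = (1/N)Σ|X[k]|², so Σ|X[k]|² = N·Σ|x[n]|² = 8·28.0000

Σ|X[k]|² = N·Σ|x[n]|² = 8·28.0000 = 224.0000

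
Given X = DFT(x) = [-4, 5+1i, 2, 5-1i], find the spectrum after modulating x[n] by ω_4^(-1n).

Modulation property: DFT(ω_4^(-1n)·x[n]) = X[(k-1) mod 4], so circularly shift X by 1 positions.

X[k-1] = [5-1i, -4, 5+1i, 2]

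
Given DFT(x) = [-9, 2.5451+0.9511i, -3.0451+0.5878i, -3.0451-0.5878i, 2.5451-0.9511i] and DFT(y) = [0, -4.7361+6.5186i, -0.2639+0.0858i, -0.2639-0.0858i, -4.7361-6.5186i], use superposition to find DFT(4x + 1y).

By linearity: DFT(4x + 1y) = 4·DFT(x) + 1·DFT(y)
= 4·[-9, 2.5451+0.9511i, -3.0451+0.5878i, -3.0451-0.5878i, 2.5451-0.9511i] + 1·[0, -4.7361+6.5186i, -0.2639+0.0858i, -0.2639-0.0858i, -4.7361-6.5186i]

Computing element-wise:
Z[0] = 4·(-9) + 1·(0) = -36
Z[1] = 4·(2.5451+0.9511i) + 1·(-4.7361+6.5186i) = 5.4443+10.3230i
Z[2] = 4·(-3.0451+0.5878i) + 1·(-0.2639+0.0858i) = -12.4443+2.4370i
Z[3] = 4·(-3.0451-0.5878i) + 1·(-0.2639-0.0858i) = -12.4443-2.4370i
Z[4] = 4·(2.5451-0.9511i) + 1·(-4.7361-6.5186i) = 5.4443-10.3230i

DFT(4x + 1y) = 4·X + 1·Y = [-36, 5.4443+10.3230i, -12.4443+2.4370i, -12.4443-2.4370i, 5.4443-10.3230i]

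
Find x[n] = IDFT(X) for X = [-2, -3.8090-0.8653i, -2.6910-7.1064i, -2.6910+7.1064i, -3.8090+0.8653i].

x[n] = (1/5) Σ(k=0 to 4) X[k] · e^(2πikn/5)

Computing each x[n]:
x[0] = -3
x[1] = 2
x[2] = -2
x[3] = 3
x[4] = -2

x = [-3, 2, -2, 3, -2]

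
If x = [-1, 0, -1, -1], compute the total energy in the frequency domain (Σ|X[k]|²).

Parseval: Σ|x[n]|² = (1/N)Σ|X[k]|², so Σ|X[k]|² = N·Σ|x[n]|² = 4·3.0000

Σ|X[k]|² = N·Σ|x[n]|² = 4·3.0000 = 12.0000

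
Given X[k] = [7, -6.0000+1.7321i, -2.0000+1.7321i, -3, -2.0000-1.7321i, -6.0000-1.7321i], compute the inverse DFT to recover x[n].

x[n] = (1/6) Σ(k=0 to 5) X[k] · e^(2πikn/6)

Computing each x[n]:
x[0] = -2
x[1] = 0
x[2] = 2
x[3] = 3
x[4] = 2
x[5] = 2

x = [-2, 0, 2, 3, 2, 2]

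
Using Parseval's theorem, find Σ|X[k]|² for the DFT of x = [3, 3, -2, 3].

Parseval: Σ|x[n]|² = (1/N)Σ|X[k]|², so Σ|X[k]|² = N·Σ|x[n]|² = 4·31.0000

Σ|X[k]|² = N·Σ|x[n]|² = 4·31.0000 = 124.0000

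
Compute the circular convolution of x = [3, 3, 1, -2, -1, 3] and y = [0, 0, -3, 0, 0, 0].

(x ⊛ y)[n] = Σ(m=0 to 5) x[m] · y[(n-m) mod 6]

Computing each output sample:
(x ⊛ y)[0] = 3
(x ⊛ y)[1] = -9
(x ⊛ y)[2] = -9
(x ⊛ y)[3] = -9
(x ⊛ y)[4] = -3
(x ⊛ y)[5] = 6

x ⊛ y = [3, -9, -9, -9, -3, 6]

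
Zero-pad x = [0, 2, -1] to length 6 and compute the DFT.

Original 3-point DFT: [1, -0.5000-2.5981i, -0.5000+2.5981i]
Zero-padded 6-point DFT provides frequency interpolation.

DFT_6([x, 0, ...]) = [1, 1.5000-0.8660i, -0.5000-2.5981i, -3, -0.5000+2.5981i, 1.5000+0.8660i]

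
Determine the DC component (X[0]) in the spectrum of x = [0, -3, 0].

X[0] = Σ(n=0 to 2) x[n] · ω_3^0 = Σ x[n]
= (0) + (-3) + (0)

X[0] = -3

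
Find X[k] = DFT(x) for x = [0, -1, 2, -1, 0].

X[k] = Σ(n=0 to 4) x[n] · ω_5^(nk)
where ω_5 = e^(-2πi/5)

Computing each X[k]:
X[0] = 0
X[1] = -1.1180-0.8123i
X[2] = 1.1180+3.4410i
X[3] = 1.1180-3.4410i
X[4] = -1.1180+0.8123i

X = [0, -1.1180-0.8123i, 1.1180+3.4410i, 1.1180-3.4410i, -1.1180+0.8123i]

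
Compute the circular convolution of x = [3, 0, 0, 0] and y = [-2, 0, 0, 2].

(x ⊛ y)[n] = Σ(m=0 to 3) x[m] · y[(n-m) mod 4]

Computing each output sample:
(x ⊛ y)[0] = -6
(x ⊛ y)[1] = 0
(x ⊛ y)[2] = 0
(x ⊛ y)[3] = 6

x ⊛ y = [-6, 0, 0, 6]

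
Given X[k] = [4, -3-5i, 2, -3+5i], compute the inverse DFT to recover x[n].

x[n] = (1/4) Σ(k=0 to 3) X[k] · e^(2πikn/4)

Computing each x[n]:
x[0] = 0
x[1] = 3
x[2] = 3
x[3] = -2

x = [0, 3, 3, -2]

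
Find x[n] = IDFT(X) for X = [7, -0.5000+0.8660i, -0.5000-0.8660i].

x[n] = (1/3) Σ(k=0 to 2) X[k] · e^(2πikn/3)

Computing each x[n]:
x[0] = 2
x[1] = 2
x[2] = 3

x = [2, 2, 3]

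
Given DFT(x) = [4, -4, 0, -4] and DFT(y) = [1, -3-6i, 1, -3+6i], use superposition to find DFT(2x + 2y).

By linearity: DFT(2x + 2y) = 2·DFT(x) + 2·DFT(y)
= 2·[4, -4, 0, -4] + 2·[1, -3-6i, 1, -3+6i]

Computing element-wise:
Z[0] = 2·(4) + 2·(1) = 10
Z[1] = 2·(-4) + 2·(-3-6i) = -14-12i
Z[2] = 2·(0) + 2·(1) = 2
Z[3] = 2·(-4) + 2·(-3+6i) = -14+12i

DFT(2x + 2y) = 2·X + 2·Y = [10, -14-12i, 2, -14+12i]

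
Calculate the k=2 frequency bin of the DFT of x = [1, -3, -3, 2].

X[2] = Σ(n=0 to 3) x[n] · ω_4^(2n) where ω_4 = e^(-2πi/4)
= (1)·ω_4^0 + (-3)·ω_4^2 + (-3)·ω_4^4 + (2)·ω_4^6

X[2] = -1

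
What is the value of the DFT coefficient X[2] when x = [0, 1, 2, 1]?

X[2] = Σ(n=0 to 3) x[n] · ω_4^(2n) where ω_4 = e^(-2πi/4)
= (0)·ω_4^0 + (1)·ω_4^2 + (2)·ω_4^4 + (1)·ω_4^6

X[2] = 0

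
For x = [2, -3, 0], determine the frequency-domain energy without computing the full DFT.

Parseval: Σ|x[n]|² = (1/N)Σ|X[k]|², so Σ|X[k]|² = N·Σ|x[n]|² = 3·13.0000

Σ|X[k]|² = N·Σ|x[n]|² = 3·13.0000 = 39.0000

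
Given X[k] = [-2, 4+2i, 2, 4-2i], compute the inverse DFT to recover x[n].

x[n] = (1/4) Σ(k=0 to 3) X[k] · e^(2πikn/4)

Computing each x[n]:
x[0] = 2
x[1] = -2
x[2] = -2
x[3] = 0

x = [2, -2, -2, 0]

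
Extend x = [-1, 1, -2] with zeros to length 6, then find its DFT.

Original 3-point DFT: [-2, -0.5000-2.5981i, -0.5000+2.5981i]
Zero-padded 6-point DFT provides frequency interpolation.

DFT_6([x, 0, ...]) = [-2, 0.5000+0.8660i, -0.5000-2.5981i, -4, -0.5000+2.5981i, 0.5000-0.8660i]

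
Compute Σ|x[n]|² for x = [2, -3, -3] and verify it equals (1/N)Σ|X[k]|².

Time domain:
Σ|x[n]|² = |2|² + |-3|² + |-3|² = 22.0000

Frequency domain:
(1/3)Σ|X[k]|² = (1/3)(|-4|² + |5|² + |5|²) = (1/3)·66.0000 = 22.0000

Both sides agree, confirming Parseval's theorem.

Σ|x[n]|² = (1/N)Σ|X[k]|² = 22.0000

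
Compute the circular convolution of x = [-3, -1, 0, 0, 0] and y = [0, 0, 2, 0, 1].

(x ⊛ y)[n] = Σ(m=0 to 4) x[m] · y[(n-m) mod 5]

Computing each output sample:
(x ⊛ y)[0] = -1
(x ⊛ y)[1] = 0
(x ⊛ y)[2] = -6
(x ⊛ y)[3] = -2
(x ⊛ y)[4] = -3

x ⊛ y = [-1, 0, -6, -2, -3]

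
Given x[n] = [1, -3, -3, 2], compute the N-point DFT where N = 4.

X[k] = Σ(n=0 to 3) x[n] · ω_4^(nk)
where ω_4 = e^(-2πi/4)

Computing each X[k]:
X[0] = -3
X[1] = 4+5i
X[2] = -1
X[3] = 4-5i

X = [-3, 4+5i, -1, 4-5i]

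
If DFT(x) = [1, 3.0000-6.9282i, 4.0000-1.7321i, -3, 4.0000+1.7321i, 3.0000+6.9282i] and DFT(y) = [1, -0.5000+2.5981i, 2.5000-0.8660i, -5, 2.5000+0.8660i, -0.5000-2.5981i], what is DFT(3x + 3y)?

By linearity: DFT(3x + 3y) = 3·DFT(x) + 3·DFT(y)
= 3·[1, 3.0000-6.9282i, 4.0000-1.7321i, -3, 4.0000+1.7321i, 3.0000+6.9282i] + 3·[1, -0.5000+2.5981i, 2.5000-0.8660i, -5, 2.5000+0.8660i, -0.5000-2.5981i]

Computing element-wise:
Z[0] = 3·(1) + 3·(1) = 6
Z[1] = 3·(3.0000-6.9282i) + 3·(-0.5000+2.5981i) = 7.5000-12.9903i
Z[2] = 3·(4.0000-1.7321i) + 3·(2.5000-0.8660i) = 19.5000-7.7943i
Z[3] = 3·(-3) + 3·(-5) = -24
Z[4] = 3·(4.0000+1.7321i) + 3·(2.5000+0.8660i) = 19.5000+7.7943i
Z[5] = 3·(3.0000+6.9282i) + 3·(-0.5000-2.5981i) = 7.5000+12.9903i

DFT(3x + 3y) = 3·X + 3·Y = [6, 7.5000-12.9903i, 19.5000-7.7943i, -24, 19.5000+7.7943i, 7.5000+12.9903i]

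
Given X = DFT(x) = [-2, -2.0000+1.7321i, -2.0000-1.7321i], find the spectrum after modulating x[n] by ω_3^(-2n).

Modulation property: DFT(ω_3^(-2n)·x[n]) = X[(k-2) mod 3], so circularly shift X by 2 positions.

X[k-2] = [-2.0000+1.7321i, -2.0000-1.7321i, -2]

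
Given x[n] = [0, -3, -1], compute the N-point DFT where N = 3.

X[k] = Σ(n=0 to 2) x[n] · ω_3^(nk)
where ω_3 = e^(-2πi/3)

Computing each X[k]:
X[0] = -4
X[1] = 2.0000+1.7321i
X[2] = 2.0000-1.7321i

X = [-4, 2.0000+1.7321i, 2.0000-1.7321i]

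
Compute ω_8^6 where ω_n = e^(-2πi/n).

ω_8^6 = e^(-2πi·6/8)
= cos(-2π·6/8) + i·sin(-2π·6/8)
= cos(-12π/8) + i·sin(-12π/8)

ω_8^6 = cos(-12π/8) + i·sin(-12π/8) = 1i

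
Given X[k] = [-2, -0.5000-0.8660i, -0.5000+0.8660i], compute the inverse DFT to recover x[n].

x[n] = (1/3) Σ(k=0 to 2) X[k] · e^(2πikn/3)

Computing each x[n]:
x[0] = -1
x[1] = 0
x[2] = -1

x = [-1, 0, -1]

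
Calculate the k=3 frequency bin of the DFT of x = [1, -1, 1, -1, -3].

X[3] = Σ(n=0 to 4) x[n] · ω_5^(3n) where ω_5 = e^(-2πi/5)
= (1)·ω_5^0 + (-1)·ω_5^3 + (1)·ω_5^6 + (-1)·ω_5^9 + (-3)·ω_5^12

X[3] = 4.2361-0.7265i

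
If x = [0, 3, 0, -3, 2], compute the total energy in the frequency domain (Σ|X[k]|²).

Parseval: Σ|x[n]|² = (1/N)Σ|X[k]|², so Σ|X[k]|² = N·Σ|x[n]|² = 5·22.0000

Σ|X[k]|² = N·Σ|x[n]|² = 5·22.0000 = 110.0000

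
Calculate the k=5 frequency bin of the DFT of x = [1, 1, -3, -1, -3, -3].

X[5] = Σ(n=0 to 5) x[n] · ω_6^(5n) where ω_6 = e^(-2πi/6)
= (1)·ω_6^0 + (1)·ω_6^5 + (-3)·ω_6^10 + (-1)·ω_6^15 + (-3)·ω_6^20 + (-3)·ω_6^25

X[5] = 4.0000+3.4641i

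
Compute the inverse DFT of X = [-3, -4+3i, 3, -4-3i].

x[n] = (1/4) Σ(k=0 to 3) X[k] · e^(2πikn/4)

Computing each x[n]:
x[0] = -2
x[1] = -3
x[2] = 2
x[3] = 0

x = [-2, -3, 2, 0]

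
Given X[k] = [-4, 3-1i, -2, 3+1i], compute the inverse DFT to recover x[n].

x[n] = (1/4) Σ(k=0 to 3) X[k] · e^(2πikn/4)

Computing each x[n]:
x[0] = 0
x[1] = 0
x[2] = -3
x[3] = -1

x = [0, 0, -3, -1]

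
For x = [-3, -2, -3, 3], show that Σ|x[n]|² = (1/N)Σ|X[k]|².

Time domain:
Σ|x[n]|² = |-3|² + |-2|² + |-3|² + |3|² = 31.0000

Frequency domain:
(1/4)Σ|X[k]|² = (1/4)(|-5|² + |5i|² + |-7|² + |-5i|²) = (1/4)·124.0000 = 31.0000

Both sides agree, confirming Parseval's theorem.

Σ|x[n]|² = (1/N)Σ|X[k]|² = 31.0000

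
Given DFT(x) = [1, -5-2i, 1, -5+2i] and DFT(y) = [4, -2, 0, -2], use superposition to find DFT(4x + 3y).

By linearity: DFT(4x + 3y) = 4·DFT(x) + 3·DFT(y)
= 4·[1, -5-2i, 1, -5+2i] + 3·[4, -2, 0, -2]

Computing element-wise:
Z[0] = 4·(1) + 3·(4) = 16
Z[1] = 4·(-5-2i) + 3·(-2) = -26-8i
Z[2] = 4·(1) + 3·(0) = 4
Z[3] = 4·(-5+2i) + 3·(-2) = -26+8i

DFT(4x + 3y) = 4·X + 3·Y = [16, -26-8i, 4, -26+8i]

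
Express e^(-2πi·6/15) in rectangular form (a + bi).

ω_15^6 = e^(-2πi·6/15)
= cos(-2π·6/15) + i·sin(-2π·6/15)
= cos(-12π/15) + i·sin(-12π/15)

ω_15^6 = cos(-12π/15) + i·sin(-12π/15) = -0.8090-0.5878i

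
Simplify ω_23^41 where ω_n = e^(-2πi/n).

Since ω_23^23 = 1, powers reduce modulo 23.
41 mod 23 = 18
So ω_23^41 = ω_23^18 = e^(-2πi·18/23)

ω_23^41 = ω_23^18 = 0.2035+0.9791i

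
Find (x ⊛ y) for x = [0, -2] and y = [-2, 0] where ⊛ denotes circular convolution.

(x ⊛ y)[n] = Σ(m=0 to 1) x[m] · y[(n-m) mod 2]

Computing each output sample:
(x ⊛ y)[0] = 0
(x ⊛ y)[1] = 4

x ⊛ y = [0, 4]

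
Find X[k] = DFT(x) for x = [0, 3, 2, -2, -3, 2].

X[k] = Σ(n=0 to 5) x[n] · ω_6^(nk)
where ω_6 = e^(-2πi/6)

Computing each X[k]:
X[0] = 2
X[1] = 5.0000-5.1962i
X[2] = -4.0000+3.4641i
X[3] = -4
X[4] = -4.0000-3.4641i
X[5] = 5.0000+5.1962i

X = [2, 5.0000-5.1962i, -4.0000+3.4641i, -4, -4.0000-3.4641i, 5.0000+5.1962i]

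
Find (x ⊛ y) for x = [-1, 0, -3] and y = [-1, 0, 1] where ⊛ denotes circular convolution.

(x ⊛ y)[n] = Σ(m=0 to 2) x[m] · y[(n-m) mod 3]

Computing each output sample:
(x ⊛ y)[0] = 1
(x ⊛ y)[1] = -3
(x ⊛ y)[2] = 2

x ⊛ y = [1, -3, 2]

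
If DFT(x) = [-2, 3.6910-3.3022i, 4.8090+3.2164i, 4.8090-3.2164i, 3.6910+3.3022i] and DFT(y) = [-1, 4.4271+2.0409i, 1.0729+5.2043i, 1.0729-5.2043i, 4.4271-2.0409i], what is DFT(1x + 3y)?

By linearity: DFT(1x + 3y) = 1·DFT(x) + 3·DFT(y)
= 1·[-2, 3.6910-3.3022i, 4.8090+3.2164i, 4.8090-3.2164i, 3.6910+3.3022i] + 3·[-1, 4.4271+2.0409i, 1.0729+5.2043i, 1.0729-5.2043i, 4.4271-2.0409i]

Computing element-wise:
Z[0] = 1·(-2) + 3·(-1) = -5
Z[1] = 1·(3.6910-3.3022i) + 3·(4.4271+2.0409i) = 16.9723+2.8205i
Z[2] = 1·(4.8090+3.2164i) + 3·(1.0729+5.2043i) = 8.0277+18.8293i
Z[3] = 1·(4.8090-3.2164i) + 3·(1.0729-5.2043i) = 8.0277-18.8293i
Z[4] = 1·(3.6910+3.3022i) + 3·(4.4271-2.0409i) = 16.9723-2.8205i

DFT(1x + 3y) = 1·X + 3·Y = [-5, 16.9723+2.8205i, 8.0277+18.8293i, 8.0277-18.8293i, 16.9723-2.8205i]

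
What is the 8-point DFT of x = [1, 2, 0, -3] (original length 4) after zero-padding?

Original 4-point DFT: [0, 1-5i, 2, 1+5i]
Zero-padded 8-point DFT provides frequency interpolation.

DFT_8([x, 0, ...]) = [0, 4.5355+0.7071i, 1-5i, -2.5355+0.7071i, 2, -2.5355-0.7071i, 1+5i, 4.5355-0.7071i]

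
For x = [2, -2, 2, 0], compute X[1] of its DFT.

X[1] = Σ(n=0 to 3) x[n] · ω_4^(1n) where ω_4 = e^(-2πi/4)
= (2)·ω_4^0 + (-2)·ω_4^1 + (2)·ω_4^2 + (0)·ω_4^3

X[1] = 2i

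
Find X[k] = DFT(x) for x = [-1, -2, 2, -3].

X[k] = Σ(n=0 to 3) x[n] · ω_4^(nk)
where ω_4 = e^(-2πi/4)

Computing each X[k]:
X[0] = -4
X[1] = -3-1i
X[2] = 6
X[3] = -3+1i

X = [-4, -3-1i, 6, -3+1i]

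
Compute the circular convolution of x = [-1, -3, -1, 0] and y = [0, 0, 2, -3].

(x ⊛ y)[n] = Σ(m=0 to 3) x[m] · y[(n-m) mod 4]

Computing each output sample:
(x ⊛ y)[0] = 7
(x ⊛ y)[1] = 3
(x ⊛ y)[2] = -2
(x ⊛ y)[3] = -3

x ⊛ y = [7, 3, -2, -3]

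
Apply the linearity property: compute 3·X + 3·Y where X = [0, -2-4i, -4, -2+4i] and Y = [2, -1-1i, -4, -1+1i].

By linearity: DFT(3x + 3y) = 3·DFT(x) + 3·DFT(y)
= 3·[0, -2-4i, -4, -2+4i] + 3·[2, -1-1i, -4, -1+1i]

Computing element-wise:
Z[0] = 3·(0) + 3·(2) = 6
Z[1] = 3·(-2-4i) + 3·(-1-1i) = -9-15i
Z[2] = 3·(-4) + 3·(-4) = -24
Z[3] = 3·(-2+4i) + 3·(-1+1i) = -9+15i

DFT(3x + 3y) = 3·X + 3·Y = [6, -9-15i, -24, -9+15i]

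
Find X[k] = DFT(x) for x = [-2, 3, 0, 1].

X[k] = Σ(n=0 to 3) x[n] · ω_4^(nk)
where ω_4 = e^(-2πi/4)

Computing each X[k]:
X[0] = 2
X[1] = -2-2i
X[2] = -6
X[3] = -2+2i

X = [2, -2-2i, -6, -2+2i]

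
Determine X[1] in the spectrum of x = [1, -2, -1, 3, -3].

X[1] = Σ(n=0 to 4) x[n] · ω_5^(1n) where ω_5 = e^(-2πi/5)
= (1)·ω_5^0 + (-2)·ω_5^1 + (-1)·ω_5^2 + (3)·ω_5^3 + (-3)·ω_5^4

X[1] = -2.1631+1.4001i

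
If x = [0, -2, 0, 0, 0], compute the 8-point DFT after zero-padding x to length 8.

Original 5-point DFT: [-2, -0.6180+1.9021i, 1.6180+1.1756i, 1.6180-1.1756i, -0.6180-1.9021i]
Zero-padded 8-point DFT provides frequency interpolation.

DFT_8([x, 0, ...]) = [-2, -1.4142+1.4142i, 2i, 1.4142+1.4142i, 2, 1.4142-1.4142i, -2i, -1.4142-1.4142i]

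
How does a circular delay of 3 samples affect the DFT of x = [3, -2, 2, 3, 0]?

Time shift by 3: X_shifted[k] = ω_5^(3k) · X[k]
Shifted x = [2, 3, 0, 3, -2]

DFT(x[n-3]) = [6, -0.1180-2.9919i, 2.1180-5.7921i, 2.1180+5.7921i, -0.1180+2.9919i]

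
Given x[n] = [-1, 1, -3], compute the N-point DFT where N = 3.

X[k] = Σ(n=0 to 2) x[n] · ω_3^(nk)
where ω_3 = e^(-2πi/3)

Computing each X[k]:
X[0] = -3
X[1] = -3.4641i
X[2] = 3.4641i

X = [-3, -3.4641i, 3.4641i]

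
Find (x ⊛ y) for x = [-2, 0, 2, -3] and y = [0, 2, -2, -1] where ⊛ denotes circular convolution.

(x ⊛ y)[n] = Σ(m=0 to 3) x[m] · y[(n-m) mod 4]

Computing each output sample:
(x ⊛ y)[0] = -10
(x ⊛ y)[1] = 0
(x ⊛ y)[2] = 7
(x ⊛ y)[3] = 6

x ⊛ y = [-10, 0, 7, 6]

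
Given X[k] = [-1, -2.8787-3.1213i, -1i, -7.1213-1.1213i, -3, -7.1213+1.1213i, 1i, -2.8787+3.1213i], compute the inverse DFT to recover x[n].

x[n] = (1/8) Σ(k=0 to 7) X[k] · e^(2πikn/8)

Computing each x[n]:
x[0] = -3
x[1] = 2
x[2] = 0
x[3] = 0
x[4] = 2
x[5] = -1
x[6] = -1
x[7] = 0

x = [-3, 2, 0, 0, 2, -1, -1, 0]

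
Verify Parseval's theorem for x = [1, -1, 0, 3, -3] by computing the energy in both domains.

Time domain:
Σ|x[n]|² = |1|² + |-1|² + |0|² + |3|² + |-3|² = 20.0000

Frequency domain:
(1/5)Σ|X[k]|² = (1/5)(|0|² + |-2.6631-0.1388i|² + |5.1631-4.0287i|² + |5.1631+4.0287i|² + |-2.6631+0.1388i|²) = (1/5)·100.0000 = 20.0000

Both sides agree, confirming Parseval's theorem.

Σ|x[n]|² = (1/N)Σ|X[k]|² = 20.0000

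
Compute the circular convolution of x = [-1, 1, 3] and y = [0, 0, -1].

(x ⊛ y)[n] = Σ(m=0 to 2) x[m] · y[(n-m) mod 3]

Computing each output sample:
(x ⊛ y)[0] = -1
(x ⊛ y)[1] = -3
(x ⊛ y)[2] = 1

x ⊛ y = [-1, -3, 1]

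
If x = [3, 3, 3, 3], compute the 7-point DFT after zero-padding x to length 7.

Original 4-point DFT: [12, 0, 0, 0]
Zero-padded 7-point DFT provides frequency interpolation.

DFT_7([x, 0, ...]) = [12, 1.5000-6.5719i, 1.5000+0.7224i, 1.5000-1.8809i, 1.5000+1.8809i, 1.5000-0.7224i, 1.5000+6.5719i]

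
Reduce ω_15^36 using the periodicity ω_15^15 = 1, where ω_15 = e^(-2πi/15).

Since ω_15^15 = 1, powers reduce modulo 15.
36 mod 15 = 6
So ω_15^36 = ω_15^6 = e^(-2πi·6/15)

ω_15^36 = ω_15^6 = -0.8090-0.5878i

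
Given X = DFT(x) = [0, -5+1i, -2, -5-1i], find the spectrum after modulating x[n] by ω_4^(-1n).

Modulation property: DFT(ω_4^(-1n)·x[n]) = X[(k-1) mod 4], so circularly shift X by 1 positions.

X[k-1] = [-5-1i, 0, -5+1i, -2]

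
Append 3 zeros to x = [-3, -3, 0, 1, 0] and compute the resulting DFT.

Original 5-point DFT: [-5, -4.7361+3.4410i, -0.2639+0.8123i, -0.2639-0.8123i, -4.7361-3.4410i]
Zero-padded 8-point DFT provides frequency interpolation.

DFT_8([x, 0, ...]) = [-5, -5.8284+1.4142i, -3+4i, -0.1716+1.4142i, -1, -0.1716-1.4142i, -3-4i, -5.8284-1.4142i]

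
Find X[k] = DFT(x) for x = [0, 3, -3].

X[k] = Σ(n=0 to 2) x[n] · ω_3^(nk)
where ω_3 = e^(-2πi/3)

Computing each X[k]:
X[0] = 0
X[1] = -5.1962i
X[2] = 5.1962i

X = [0, -5.1962i, 5.1962i]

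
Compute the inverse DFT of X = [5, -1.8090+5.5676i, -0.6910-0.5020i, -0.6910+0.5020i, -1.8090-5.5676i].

x[n] = (1/5) Σ(k=0 to 4) X[k] · e^(2πikn/5)

Computing each x[n]:
x[0] = 0
x[1] = -1
x[2] = 0
x[3] = 3
x[4] = 3

x = [0, -1, 0, 3, 3]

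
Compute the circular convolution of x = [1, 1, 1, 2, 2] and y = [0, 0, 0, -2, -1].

(x ⊛ y)[n] = Σ(m=0 to 4) x[m] · y[(n-m) mod 5]

Computing each output sample:
(x ⊛ y)[0] = -3
(x ⊛ y)[1] = -5
(x ⊛ y)[2] = -6
(x ⊛ y)[3] = -4
(x ⊛ y)[4] = -3

x ⊛ y = [-3, -5, -6, -4, -3]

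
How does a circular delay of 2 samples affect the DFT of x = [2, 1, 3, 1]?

Time shift by 2: X_shifted[k] = ω_4^(2k) · X[k]
Shifted x = [3, 1, 2, 1]

DFT(x[n-2]) = [7, 1, 3, 1]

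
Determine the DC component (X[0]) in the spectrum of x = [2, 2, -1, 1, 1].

X[0] = Σ(n=0 to 4) x[n] · ω_5^0 = Σ x[n]
= (2) + (2) + (-1) + (1) + (1)

X[0] = 5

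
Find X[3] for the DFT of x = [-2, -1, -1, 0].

X[3] = Σ(n=0 to 3) x[n] · ω_4^(3n) where ω_4 = e^(-2πi/4)
= (-2)·ω_4^0 + (-1)·ω_4^3 + (-1)·ω_4^6 + (0)·ω_4^9

X[3] = -1-1i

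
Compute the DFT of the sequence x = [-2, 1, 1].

X[k] = Σ(n=0 to 2) x[n] · ω_3^(nk)
where ω_3 = e^(-2πi/3)

Computing each X[k]:
X[0] = 0
X[1] = -3
X[2] = -3

X = [0, -3, -3]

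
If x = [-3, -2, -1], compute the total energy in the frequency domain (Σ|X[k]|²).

Parseval: Σ|x[n]|² = (1/N)Σ|X[k]|², so Σ|X[k]|² = N·Σ|x[n]|² = 3·14.0000

Σ|X[k]|² = N·Σ|x[n]|² = 3·14.0000 = 42.0000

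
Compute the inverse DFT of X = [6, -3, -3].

x[n] = (1/3) Σ(k=0 to 2) X[k] · e^(2πikn/3)

Computing each x[n]:
x[0] = 0
x[1] = 3
x[2] = 3

x = [0, 3, 3]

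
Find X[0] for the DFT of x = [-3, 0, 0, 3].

X[0] = Σ(n=0 to 3) x[n] · ω_4^0 = Σ x[n]
= (-3) + (0) + (0) + (3)

X[0] = 0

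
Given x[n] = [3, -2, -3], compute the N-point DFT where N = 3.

X[k] = Σ(n=0 to 2) x[n] · ω_3^(nk)
where ω_3 = e^(-2πi/3)

Computing each X[k]:
X[0] = -2
X[1] = 5.5000-0.8660i
X[2] = 5.5000+0.8660i

X = [-2, 5.5000-0.8660i, 5.5000+0.8660i]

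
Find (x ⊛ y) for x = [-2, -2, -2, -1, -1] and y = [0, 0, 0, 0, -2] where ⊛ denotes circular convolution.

(x ⊛ y)[n] = Σ(m=0 to 4) x[m] · y[(n-m) mod 5]

Computing each output sample:
(x ⊛ y)[0] = 4
(x ⊛ y)[1] = 4
(x ⊛ y)[2] = 2
(x ⊛ y)[3] = 2
(x ⊛ y)[4] = 4

x ⊛ y = [4, 4, 2, 2, 4]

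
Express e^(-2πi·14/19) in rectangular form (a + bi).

ω_19^14 = e^(-2πi·14/19)
= cos(-2π·14/19) + i·sin(-2π·14/19)
= cos(-28π/19) + i·sin(-28π/19)

ω_19^14 = cos(-28π/19) + i·sin(-28π/19) = -0.0826+0.9966i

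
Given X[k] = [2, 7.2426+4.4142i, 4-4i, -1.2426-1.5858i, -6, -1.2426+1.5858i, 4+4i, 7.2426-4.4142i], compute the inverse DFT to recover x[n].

x[n] = (1/8) Σ(k=0 to 7) X[k] · e^(2πikn/8)

Computing each x[n]:
x[0] = 2
x[1] = 3
x[2] = -3
x[3] = -2
x[4] = -1
x[5] = 1
x[6] = 0
x[7] = 2

x = [2, 3, -3, -2, -1, 1, 0, 2]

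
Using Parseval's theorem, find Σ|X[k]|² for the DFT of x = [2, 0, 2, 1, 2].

Parseval: Σ|x[n]|² = (1/N)Σ|X[k]|², so Σ|X[k]|² = N·Σ|x[n]|² = 5·13.0000

Σ|X[k]|² = N·Σ|x[n]|² = 5·13.0000 = 65.0000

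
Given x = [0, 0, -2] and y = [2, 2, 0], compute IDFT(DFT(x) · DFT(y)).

(x ⊛ y)[n] = Σ(m=0 to 2) x[m] · y[(n-m) mod 3]

Computing each output sample:
(x ⊛ y)[0] = -4
(x ⊛ y)[1] = 0
(x ⊛ y)[2] = -4

x ⊛ y = [-4, 0, -4]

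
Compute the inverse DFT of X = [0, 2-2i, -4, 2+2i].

x[n] = (1/4) Σ(k=0 to 3) X[k] · e^(2πikn/4)

Computing each x[n]:
x[0] = 0
x[1] = 2
x[2] = -2
x[3] = 0

x = [0, 2, -2, 0]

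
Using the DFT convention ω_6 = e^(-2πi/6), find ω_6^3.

ω_6^3 = e^(-2πi·3/6)
= cos(-2π·3/6) + i·sin(-2π·3/6)
= cos(-6π/6) + i·sin(-6π/6)

ω_6^3 = cos(-6π/6) + i·sin(-6π/6) = -1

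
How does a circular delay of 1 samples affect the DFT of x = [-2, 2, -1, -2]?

Time shift by 1: X_shifted[k] = ω_4^(1k) · X[k]
Shifted x = [-2, -2, 2, -1]

DFT(x[n-1]) = [-3, -4+1i, 3, -4-1i]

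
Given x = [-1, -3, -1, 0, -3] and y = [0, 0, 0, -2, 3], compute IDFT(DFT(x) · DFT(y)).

(x ⊛ y)[n] = Σ(m=0 to 4) x[m] · y[(n-m) mod 5]

Computing each output sample:
(x ⊛ y)[0] = -7
(x ⊛ y)[1] = -3
(x ⊛ y)[2] = 6
(x ⊛ y)[3] = -7
(x ⊛ y)[4] = 3

x ⊛ y = [-7, -3, 6, -7, 3]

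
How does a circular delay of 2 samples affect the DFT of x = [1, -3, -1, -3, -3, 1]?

Time shift by 2: X_shifted[k] = ω_6^(2k) · X[k]
Shifted x = [-3, 1, 1, -3, -1, -3]

DFT(x[n-2]) = [-8, -1.0000-5.1962i, -5.0000-1.7321i, 2, -5.0000+1.7321i, -1.0000+5.1962i]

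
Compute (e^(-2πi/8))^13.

Since ω_8^8 = 1, powers reduce modulo 8.
13 mod 8 = 5
So ω_8^13 = ω_8^5 = e^(-2πi·5/8)

ω_8^13 = ω_8^5 = -0.7071+0.7071i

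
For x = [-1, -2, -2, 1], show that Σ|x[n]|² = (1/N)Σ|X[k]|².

Time domain:
Σ|x[n]|² = |-1|² + |-2|² + |-2|² + |1|² = 10.0000

Frequency domain:
(1/4)Σ|X[k]|² = (1/4)(|-4|² + |1+3i|² + |-2|² + |1-3i|²) = (1/4)·40.0000 = 10.0000

Both sides agree, confirming Parseval's theorem.

Σ|x[n]|² = (1/N)Σ|X[k]|² = 10.0000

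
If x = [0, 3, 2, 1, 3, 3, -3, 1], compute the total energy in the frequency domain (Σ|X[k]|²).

Parseval: Σ|x[n]|² = (1/N)Σ|X[k]|², so Σ|X[k]|² = N·Σ|x[n]|² = 8·42.0000

Σ|X[k]|² = N·Σ|x[n]|² = 8·42.0000 = 336.0000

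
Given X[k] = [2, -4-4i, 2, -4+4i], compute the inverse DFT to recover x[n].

x[n] = (1/4) Σ(k=0 to 3) X[k] · e^(2πikn/4)

Computing each x[n]:
x[0] = -1
x[1] = 2
x[2] = 3
x[3] = -2

x = [-1, 2, 3, -2]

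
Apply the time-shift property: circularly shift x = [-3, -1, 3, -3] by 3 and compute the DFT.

Time shift by 3: X_shifted[k] = ω_4^(3k) · X[k]
Shifted x = [-1, 3, -3, -3]

DFT(x[n-3]) = [-4, 2-6i, -4, 2+6i]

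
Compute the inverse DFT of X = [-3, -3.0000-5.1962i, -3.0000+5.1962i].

x[n] = (1/3) Σ(k=0 to 2) X[k] · e^(2πikn/3)

Computing each x[n]:
x[0] = -3
x[1] = 3
x[2] = -3

x = [-3, 3, -3]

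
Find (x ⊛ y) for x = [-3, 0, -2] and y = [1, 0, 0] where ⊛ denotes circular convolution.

(x ⊛ y)[n] = Σ(m=0 to 2) x[m] · y[(n-m) mod 3]

Computing each output sample:
(x ⊛ y)[0] = -3
(x ⊛ y)[1] = 0
(x ⊛ y)[2] = -2

x ⊛ y = [-3, 0, -2]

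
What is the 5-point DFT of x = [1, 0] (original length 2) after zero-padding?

Original 2-point DFT: [1, 1]
Zero-padded 5-point DFT provides frequency interpolation.

DFT_5([x, 0, ...]) = [1, 1, 1, 1, 1]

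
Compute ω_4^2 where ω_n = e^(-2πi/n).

ω_4^2 = e^(-2πi·2/4)
= cos(-2π·2/4) + i·sin(-2π·2/4)
= cos(-4π/4) + i·sin(-4π/4)

ω_4^2 = cos(-4π/4) + i·sin(-4π/4) = -1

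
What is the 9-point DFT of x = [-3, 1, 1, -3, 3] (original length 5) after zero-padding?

Original 5-point DFT: [-1, -0.1459-0.4490i, -6.8541+4.9798i, -6.8541-4.9798i, -0.1459+0.4490i]
Zero-padded 9-point DFT provides frequency interpolation.

DFT_9([x, 0, ...]) = [-1, -3.3794-0.0556i, 0.0321-1.9965i, -8.5000-2.5981i, -1.1527+5.8533i, -1.1527-5.8533i, -8.5000+2.5981i, 0.0321+1.9965i, -3.3794+0.0556i]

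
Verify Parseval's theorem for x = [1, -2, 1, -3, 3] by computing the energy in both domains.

Time domain:
Σ|x[n]|² = |1|² + |-2|² + |1|² + |-3|² + |3|² = 24.0000

Frequency domain:
(1/5)Σ|X[k]|² = (1/5)(|0|² + |2.9271+2.4041i|² + |-0.4271+6.7432i|² + |-0.4271-6.7432i|² + |2.9271-2.4041i|²) = (1/5)·120.0000 = 24.0000

Both sides agree, confirming Parseval's theorem.

Σ|x[n]|² = (1/N)Σ|X[k]|² = 24.0000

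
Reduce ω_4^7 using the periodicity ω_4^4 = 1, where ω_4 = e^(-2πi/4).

Since ω_4^4 = 1, powers reduce modulo 4.
7 mod 4 = 3
So ω_4^7 = ω_4^3 = e^(-2πi·3/4)

ω_4^7 = ω_4^3 = 1i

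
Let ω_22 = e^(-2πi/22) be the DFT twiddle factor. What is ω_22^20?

ω_22^20 = e^(-2πi·20/22)
= cos(-2π·20/22) + i·sin(-2π·20/22)
= cos(-40π/22) + i·sin(-40π/22)

ω_22^20 = cos(-40π/22) + i·sin(-40π/22) = 0.8413+0.5406i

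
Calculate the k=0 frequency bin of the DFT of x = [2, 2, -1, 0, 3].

X[0] = Σ(n=0 to 4) x[n] · ω_5^0 = Σ x[n]
= (2) + (2) + (-1) + (0) + (3)

X[0] = 6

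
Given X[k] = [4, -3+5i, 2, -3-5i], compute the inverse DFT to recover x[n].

x[n] = (1/4) Σ(k=0 to 3) X[k] · e^(2πikn/4)

Computing each x[n]:
x[0] = 0
x[1] = -2
x[2] = 3
x[3] = 3

x = [0, -2, 3, 3]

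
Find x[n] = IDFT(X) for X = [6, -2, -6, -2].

x[n] = (1/4) Σ(k=0 to 3) X[k] · e^(2πikn/4)

Computing each x[n]:
x[0] = -1
x[1] = 3
x[2] = 1
x[3] = 3

x = [-1, 3, 1, 3]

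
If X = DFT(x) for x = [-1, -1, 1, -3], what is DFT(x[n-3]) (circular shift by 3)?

Time shift by 3: X_shifted[k] = ω_4^(3k) · X[k]
Shifted x = [-1, 1, -3, -1]

DFT(x[n-3]) = [-4, 2-2i, -4, 2+2i]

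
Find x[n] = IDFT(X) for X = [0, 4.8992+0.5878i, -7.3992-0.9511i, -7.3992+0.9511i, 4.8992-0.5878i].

x[n] = (1/5) Σ(k=0 to 4) X[k] · e^(2πikn/5)

Computing each x[n]:
x[0] = -1
x[1] = 3
x[2] = -3
x[3] = -2
x[4] = 3

x = [-1, 3, -3, -2, 3]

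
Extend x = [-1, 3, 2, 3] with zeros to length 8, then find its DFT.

Original 4-point DFT: [7, -3, -5, -3]
Zero-padded 8-point DFT provides frequency interpolation.

DFT_8([x, 0, ...]) = [7, -1.0000-6.2426i, -3, -1.0000-2.2426i, -5, -1.0000+2.2426i, -3, -1.0000+6.2426i]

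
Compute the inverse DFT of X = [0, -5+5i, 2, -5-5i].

x[n] = (1/4) Σ(k=0 to 3) X[k] · e^(2πikn/4)

Computing each x[n]:
x[0] = -2
x[1] = -3
x[2] = 3
x[3] = 2

x = [-2, -3, 3, 2]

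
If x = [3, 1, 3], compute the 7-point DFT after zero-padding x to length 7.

Original 3-point DFT: [7, 1.0000+1.7321i, 1.0000-1.7321i]
Zero-padded 7-point DFT provides frequency interpolation.

DFT_7([x, 0, ...]) = [7, 2.9559-3.7066i, 0.0746+0.3267i, 3.9695+1.9116i, 3.9695-1.9116i, 0.0746-0.3267i, 2.9559+3.7066i]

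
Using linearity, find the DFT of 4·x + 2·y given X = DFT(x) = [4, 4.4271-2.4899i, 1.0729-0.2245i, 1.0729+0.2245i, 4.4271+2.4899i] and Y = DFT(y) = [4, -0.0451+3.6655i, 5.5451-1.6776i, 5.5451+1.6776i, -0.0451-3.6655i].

By linearity: DFT(4x + 2y) = 4·DFT(x) + 2·DFT(y)
= 4·[4, 4.4271-2.4899i, 1.0729-0.2245i, 1.0729+0.2245i, 4.4271+2.4899i] + 2·[4, -0.0451+3.6655i, 5.5451-1.6776i, 5.5451+1.6776i, -0.0451-3.6655i]

Computing element-wise:
Z[0] = 4·(4) + 2·(4) = 24
Z[1] = 4·(4.4271-2.4899i) + 2·(-0.0451+3.6655i) = 17.6182-2.6286i
Z[2] = 4·(1.0729-0.2245i) + 2·(5.5451-1.6776i) = 15.3818-4.2532i
Z[3] = 4·(1.0729+0.2245i) + 2·(5.5451+1.6776i) = 15.3818+4.2532i
Z[4] = 4·(4.4271+2.4899i) + 2·(-0.0451-3.6655i) = 17.6182+2.6286i

DFT(4x + 2y) = 4·X + 2·Y = [24, 17.6182-2.6286i, 15.3818-4.2532i, 15.3818+4.2532i, 17.6182+2.6286i]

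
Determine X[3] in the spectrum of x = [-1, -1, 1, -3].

X[3] = Σ(n=0 to 3) x[n] · ω_4^(3n) where ω_4 = e^(-2πi/4)
= (-1)·ω_4^0 + (-1)·ω_4^3 + (1)·ω_4^6 + (-3)·ω_4^9

X[3] = -2+2i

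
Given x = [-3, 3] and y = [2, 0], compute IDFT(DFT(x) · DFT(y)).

(x ⊛ y)[n] = Σ(m=0 to 1) x[m] · y[(n-m) mod 2]

Computing each output sample:
(x ⊛ y)[0] = -6
(x ⊛ y)[1] = 6

x ⊛ y = [-6, 6]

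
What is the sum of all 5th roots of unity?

Sum of all nth roots of unity equals 0 for n > 1 (geometric series with r ≠ 1).

0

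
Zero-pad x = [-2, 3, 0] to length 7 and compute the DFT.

Original 3-point DFT: [1, -3.5000-2.5981i, -3.5000+2.5981i]
Zero-padded 7-point DFT provides frequency interpolation.

DFT_7([x, 0, ...]) = [1, -0.1295-2.3455i, -2.6676-2.9248i, -4.7029-1.3017i, -4.7029+1.3017i, -2.6676+2.9248i, -0.1295+2.3455i]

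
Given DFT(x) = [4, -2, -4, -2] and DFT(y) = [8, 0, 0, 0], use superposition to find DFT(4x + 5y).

By linearity: DFT(4x + 5y) = 4·DFT(x) + 5·DFT(y)
= 4·[4, -2, -4, -2] + 5·[8, 0, 0, 0]

Computing element-wise:
Z[0] = 4·(4) + 5·(8) = 56
Z[1] = 4·(-2) + 5·(0) = -8
Z[2] = 4·(-4) + 5·(0) = -16
Z[3] = 4·(-2) + 5·(0) = -8

DFT(4x + 5y) = 4·X + 5·Y = [56, -8, -16, -8]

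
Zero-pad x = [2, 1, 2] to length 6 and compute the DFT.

Original 3-point DFT: [5, 0.5000+0.8660i, 0.5000-0.8660i]
Zero-padded 6-point DFT provides frequency interpolation.

DFT_6([x, 0, ...]) = [5, 1.5000-2.5981i, 0.5000+0.8660i, 3, 0.5000-0.8660i, 1.5000+2.5981i]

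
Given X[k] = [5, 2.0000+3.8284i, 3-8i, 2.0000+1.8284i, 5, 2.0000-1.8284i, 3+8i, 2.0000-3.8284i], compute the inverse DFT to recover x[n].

x[n] = (1/8) Σ(k=0 to 7) X[k] · e^(2πikn/8)

Computing each x[n]:
x[0] = 3
x[1] = 1
x[2] = 0
x[3] = -3
x[4] = 1
x[5] = 3
x[6] = 1
x[7] = -1

x = [3, 1, 0, -3, 1, 3, 1, -1]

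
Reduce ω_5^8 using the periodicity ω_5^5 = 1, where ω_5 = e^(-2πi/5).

Since ω_5^5 = 1, powers reduce modulo 5.
8 mod 5 = 3
So ω_5^8 = ω_5^3 = e^(-2πi·3/5)

ω_5^8 = ω_5^3 = -0.8090+0.5878i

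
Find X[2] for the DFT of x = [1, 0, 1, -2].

X[2] = Σ(n=0 to 3) x[n] · ω_4^(2n) where ω_4 = e^(-2πi/4)
= (1)·ω_4^0 + (0)·ω_4^2 + (1)·ω_4^4 + (-2)·ω_4^6

X[2] = 4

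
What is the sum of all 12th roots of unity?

Sum of all nth roots of unity equals 0 for n > 1 (geometric series with r ≠ 1).

0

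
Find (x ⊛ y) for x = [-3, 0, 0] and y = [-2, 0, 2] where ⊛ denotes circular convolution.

(x ⊛ y)[n] = Σ(m=0 to 2) x[m] · y[(n-m) mod 3]

Computing each output sample:
(x ⊛ y)[0] = 6
(x ⊛ y)[1] = 0
(x ⊛ y)[2] = -6

x ⊛ y = [6, 0, -6]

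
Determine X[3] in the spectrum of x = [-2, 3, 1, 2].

X[3] = Σ(n=0 to 3) x[n] · ω_4^(3n) where ω_4 = e^(-2πi/4)
= (-2)·ω_4^0 + (3)·ω_4^3 + (1)·ω_4^6 + (2)·ω_4^9

X[3] = -3+1i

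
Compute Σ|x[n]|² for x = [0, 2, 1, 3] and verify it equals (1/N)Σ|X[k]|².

Time domain:
Σ|x[n]|² = |0|² + |2|² + |1|² + |3|² = 14.0000

Frequency domain:
(1/4)Σ|X[k]|² = (1/4)(|6|² + |-1+1i|² + |-4|² + |-1-1i|²) = (1/4)·56.0000 = 14.0000

Both sides agree, confirming Parseval's theorem.

Σ|x[n]|² = (1/N)Σ|X[k]|² = 14.0000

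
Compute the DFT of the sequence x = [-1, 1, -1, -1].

X[k] = Σ(n=0 to 3) x[n] · ω_4^(nk)
where ω_4 = e^(-2πi/4)

Computing each X[k]:
X[0] = -2
X[1] = -2i
X[2] = -2
X[3] = 2i

X = [-2, -2i, -2, 2i]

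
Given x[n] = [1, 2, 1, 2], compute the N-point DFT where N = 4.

X[k] = Σ(n=0 to 3) x[n] · ω_4^(nk)
where ω_4 = e^(-2πi/4)

Computing each X[k]:
X[0] = 6
X[1] = 0
X[2] = -2
X[3] = 0

X = [6, 0, -2, 0]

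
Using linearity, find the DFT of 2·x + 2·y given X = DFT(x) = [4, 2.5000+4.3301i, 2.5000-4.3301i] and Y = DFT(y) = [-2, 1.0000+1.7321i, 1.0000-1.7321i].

By linearity: DFT(2x + 2y) = 2·DFT(x) + 2·DFT(y)
= 2·[4, 2.5000+4.3301i, 2.5000-4.3301i] + 2·[-2, 1.0000+1.7321i, 1.0000-1.7321i]

Computing element-wise:
Z[0] = 2·(4) + 2·(-2) = 4
Z[1] = 2·(2.5000+4.3301i) + 2·(1.0000+1.7321i) = 7.0000+12.1244i
Z[2] = 2·(2.5000-4.3301i) + 2·(1.0000-1.7321i) = 7.0000-12.1244i

DFT(2x + 2y) = 2·X + 2·Y = [4, 7.0000+12.1244i, 7.0000-12.1244i]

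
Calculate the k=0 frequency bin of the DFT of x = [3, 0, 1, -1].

X[0] = Σ(n=0 to 3) x[n] · ω_4^0 = Σ x[n]
= (3) + (0) + (1) + (-1)

X[0] = 3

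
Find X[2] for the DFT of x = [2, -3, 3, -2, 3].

X[2] = Σ(n=0 to 4) x[n] · ω_5^(2n) where ω_5 = e^(-2πi/5)
= (2)·ω_5^0 + (-3)·ω_5^2 + (3)·ω_5^4 + (-2)·ω_5^6 + (3)·ω_5^8

X[2] = 2.3090+8.2820i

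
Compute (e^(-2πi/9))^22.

Since ω_9^9 = 1, powers reduce modulo 9.
22 mod 9 = 4
So ω_9^22 = ω_9^4 = e^(-2πi·4/9)

ω_9^22 = ω_9^4 = -0.9397-0.3420i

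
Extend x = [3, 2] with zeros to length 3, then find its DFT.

Original 2-point DFT: [5, 1]
Zero-padded 3-point DFT provides frequency interpolation.

DFT_3([x, 0, ...]) = [5, 2.0000-1.7321i, 2.0000+1.7321i]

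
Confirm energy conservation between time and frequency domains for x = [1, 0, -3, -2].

Time domain:
Σ|x[n]|² = |1|² + |0|² + |-3|² + |-2|² = 14.0000

Frequency domain:
(1/4)Σ|X[k]|² = (1/4)(|-4|² + |4-2i|² + |0|² + |4+2i|²) = (1/4)·56.0000 = 14.0000

Both sides agree, confirming Parseval's theorem.

Σ|x[n]|² = (1/N)Σ|X[k]|² = 14.0000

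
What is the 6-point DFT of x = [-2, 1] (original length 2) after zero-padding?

Original 2-point DFT: [-1, -3]
Zero-padded 6-point DFT provides frequency interpolation.

DFT_6([x, 0, ...]) = [-1, -1.5000-0.8660i, -2.5000-0.8660i, -3, -2.5000+0.8660i, -1.5000+0.8660i]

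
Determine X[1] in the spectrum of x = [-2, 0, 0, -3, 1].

X[1] = Σ(n=0 to 4) x[n] · ω_5^(1n) where ω_5 = e^(-2πi/5)
= (-2)·ω_5^0 + (0)·ω_5^1 + (0)·ω_5^2 + (-3)·ω_5^3 + (1)·ω_5^4

X[1] = 0.7361-0.8123i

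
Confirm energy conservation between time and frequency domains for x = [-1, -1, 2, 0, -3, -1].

Time domain:
Σ|x[n]|² = |-1|² + |-1|² + |2|² + |0|² + |-3|² + |-1|² = 16.0000

Frequency domain:
(1/6)Σ|X[k]|² = (1/6)(|-4|² + |-1.5000-4.3301i|² + |0.5000+4.3301i|² + |0|² + |0.5000-4.3301i|² + |-1.5000+4.3301i|²) = (1/6)·96.0000 = 16.0000

Both sides agree, confirming Parseval's theorem.

Σ|x[n]|² = (1/N)Σ|X[k]|² = 16.0000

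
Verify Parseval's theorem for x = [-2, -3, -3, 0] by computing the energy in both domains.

Time domain:
Σ|x[n]|² = |-2|² + |-3|² + |-3|² + |0|² = 22.0000

Frequency domain:
(1/4)Σ|X[k]|² = (1/4)(|-8|² + |1+3i|² + |-2|² + |1-3i|²) = (1/4)·88.0000 = 22.0000

Both sides agree, confirming Parseval's theorem.

Σ|x[n]|² = (1/N)Σ|X[k]|² = 22.0000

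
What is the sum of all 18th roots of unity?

Sum of all nth roots of unity equals 0 for n > 1 (geometric series with r ≠ 1).

0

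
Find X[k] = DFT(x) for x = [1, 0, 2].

X[k] = Σ(n=0 to 2) x[n] · ω_3^(nk)
where ω_3 = e^(-2πi/3)

Computing each X[k]:
X[0] = 3
X[1] = 1.7321i
X[2] = -1.7321i

X = [3, 1.7321i, -1.7321i]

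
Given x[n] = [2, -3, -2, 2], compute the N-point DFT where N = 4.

X[k] = Σ(n=0 to 3) x[n] · ω_4^(nk)
where ω_4 = e^(-2πi/4)

Computing each X[k]:
X[0] = -1
X[1] = 4+5i
X[2] = 1
X[3] = 4-5i

X = [-1, 4+5i, 1, 4-5i]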